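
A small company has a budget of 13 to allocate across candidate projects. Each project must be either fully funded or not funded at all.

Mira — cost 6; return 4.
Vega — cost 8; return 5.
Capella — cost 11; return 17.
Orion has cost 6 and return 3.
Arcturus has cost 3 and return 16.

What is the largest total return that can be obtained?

Vega + Arcturus: cost 8 + 3 = 11 ≤ 13, return 5 + 16 = 21.
Mira + Arcturus: cost 6 + 3 = 9 ≤ 13, return 4 + 16 = 20.
Orion + Arcturus: cost 6 + 3 = 9 ≤ 13, return 3 + 16 = 19.
Best is Vega and Arcturus with total return 21.

21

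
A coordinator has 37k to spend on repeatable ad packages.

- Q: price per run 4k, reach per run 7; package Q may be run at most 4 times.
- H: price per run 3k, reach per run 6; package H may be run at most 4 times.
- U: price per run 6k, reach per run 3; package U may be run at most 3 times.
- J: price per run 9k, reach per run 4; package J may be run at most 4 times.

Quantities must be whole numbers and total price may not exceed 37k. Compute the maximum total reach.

56

H has the best ratio (6/3); taking only H gives at most 4×6 = 24 (stopped by the supply cap of 4).
Mixing does better — 4×Q, 4×H, and 1×J: price 37 ≤ 37, reach 4·7 + 4·6 + 1·4 = 56.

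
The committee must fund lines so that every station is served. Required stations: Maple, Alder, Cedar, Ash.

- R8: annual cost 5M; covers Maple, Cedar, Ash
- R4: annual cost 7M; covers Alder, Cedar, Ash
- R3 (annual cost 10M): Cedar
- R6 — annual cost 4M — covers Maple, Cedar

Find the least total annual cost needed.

11

The greedy cost-per-new-station heuristic would pick R8 and R4 for 12, but a cheaper cover exists.
Choose R4 and R6: together they cover Maple, Alder, Cedar, Ash — every station.
Total annual cost: 7 + 4 = 11.
No cover costs less than 11.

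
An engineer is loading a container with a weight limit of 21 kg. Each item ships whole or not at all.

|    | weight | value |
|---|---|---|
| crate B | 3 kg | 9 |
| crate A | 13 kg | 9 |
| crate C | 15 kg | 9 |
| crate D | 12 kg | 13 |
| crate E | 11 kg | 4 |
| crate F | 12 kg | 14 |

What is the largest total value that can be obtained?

Allowing fractional choices, the relaxed optimum would be about 29.5, but items are indivisible.
crate B + crate D: weight 3 + 12 = 15 ≤ 21, value 9 + 13 = 22.
crate B + crate A: weight 3 + 13 = 16 ≤ 21, value 9 + 9 = 18.
crate B + crate F: weight 3 + 12 = 15 ≤ 21, value 9 + 14 = 23.
Best is crate B and crate F with total value 23.

23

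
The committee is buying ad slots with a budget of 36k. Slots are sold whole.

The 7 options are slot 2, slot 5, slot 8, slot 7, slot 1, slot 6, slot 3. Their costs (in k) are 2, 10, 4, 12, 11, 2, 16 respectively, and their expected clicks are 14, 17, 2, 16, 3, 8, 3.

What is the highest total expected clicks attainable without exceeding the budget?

57

Allowing fractional choices, the relaxed optimum would be about 58.6, but ad slots are indivisible.
slot 2 + slot 5 + slot 8 + slot 7 + slot 6: cost 2 + 10 + 4 + 12 + 2 = 30 ≤ 36, expected clicks 14 + 17 + 2 + 16 + 8 = 57.
slot 2 + slot 5 + slot 7 + slot 1: cost 2 + 10 + 12 + 11 = 35 ≤ 36, expected clicks 14 + 17 + 16 + 3 = 50.
slot 2 + slot 5 + slot 7 + slot 6: cost 2 + 10 + 12 + 2 = 26 ≤ 36, expected clicks 14 + 17 + 16 + 8 = 55.
Best is slot 2, slot 5, slot 8, slot 7, and slot 6 with total expected clicks 57.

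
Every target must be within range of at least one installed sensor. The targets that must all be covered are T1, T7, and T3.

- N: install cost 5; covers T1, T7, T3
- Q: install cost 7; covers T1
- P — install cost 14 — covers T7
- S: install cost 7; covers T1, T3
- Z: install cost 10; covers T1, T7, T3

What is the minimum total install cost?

5

N alone covers T1, T7, T3 — every target.
Total install cost: 5.
No cover costs less than 5.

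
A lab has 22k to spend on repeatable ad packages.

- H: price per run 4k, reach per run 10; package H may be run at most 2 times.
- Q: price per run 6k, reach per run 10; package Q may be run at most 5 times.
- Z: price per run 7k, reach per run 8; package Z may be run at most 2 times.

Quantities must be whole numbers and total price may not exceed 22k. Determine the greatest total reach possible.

40

This is a bounded integer knapsack.
1×H and 3×Q: price 22 ≤ 22, reach 1·10 + 3·10 = 40.
2×H and 2×Q: price 20 ≤ 22, reach 2·10 + 2·10 = 40.
Best is 40.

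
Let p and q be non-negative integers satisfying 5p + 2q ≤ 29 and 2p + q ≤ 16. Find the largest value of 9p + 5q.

The continuous relaxation peaks at (0, 14.5) with value 72.50; rounding to a feasible lattice point costs some objective.
(p,q)=(0,14): 5·0+2·14=28≤29, 2·0+1·14=14≤16, objective 70.
(p,q)=(0,13): 5·0+2·13=26≤29, 2·0+1·13=13≤16, objective 65.
No feasible integer point exceeds 70.

70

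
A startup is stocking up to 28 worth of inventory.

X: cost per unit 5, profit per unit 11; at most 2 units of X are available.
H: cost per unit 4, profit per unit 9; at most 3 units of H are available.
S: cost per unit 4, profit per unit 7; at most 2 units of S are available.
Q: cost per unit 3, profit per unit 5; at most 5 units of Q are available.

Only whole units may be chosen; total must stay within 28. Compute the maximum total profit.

59

H has the best ratio (9/4); taking only H gives at most 3×9 = 27 (stopped by the supply cap of 3).
Mixing does better — 2×X, 3×H, and 2×Q: cost 28 ≤ 28, profit 2·11 + 3·9 + 2·5 = 59.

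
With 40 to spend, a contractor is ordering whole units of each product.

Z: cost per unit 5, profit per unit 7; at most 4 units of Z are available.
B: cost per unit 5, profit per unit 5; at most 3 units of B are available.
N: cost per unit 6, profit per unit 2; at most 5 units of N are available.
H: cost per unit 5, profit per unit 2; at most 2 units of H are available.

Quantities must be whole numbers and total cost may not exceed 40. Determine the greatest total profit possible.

45

Z has the best ratio (7/5); taking only Z gives at most 4×7 = 28 (stopped by the supply cap of 4).
Mixing does better — 4×Z, 3×B, and 1×H: cost 40 ≤ 40, profit 4·7 + 3·5 + 1·2 = 45.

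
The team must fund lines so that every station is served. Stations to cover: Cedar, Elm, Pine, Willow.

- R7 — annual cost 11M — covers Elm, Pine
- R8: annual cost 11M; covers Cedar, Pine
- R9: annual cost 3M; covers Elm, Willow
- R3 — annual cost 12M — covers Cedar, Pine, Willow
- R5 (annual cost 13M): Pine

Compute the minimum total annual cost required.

14

Choose R8 and R9: together they cover Cedar, Elm, Pine, Willow — every station.
Total annual cost: 11 + 3 = 14.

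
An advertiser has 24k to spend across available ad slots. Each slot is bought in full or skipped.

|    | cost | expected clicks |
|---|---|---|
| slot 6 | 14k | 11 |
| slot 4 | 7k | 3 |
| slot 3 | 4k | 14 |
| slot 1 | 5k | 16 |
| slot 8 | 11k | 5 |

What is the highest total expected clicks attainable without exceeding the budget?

41

Take slot 6, slot 3, and slot 1: cost 14 + 4 + 5 = 23 ≤ 24, expected clicks 11 + 14 + 16 = 41.
No other feasible combination does better.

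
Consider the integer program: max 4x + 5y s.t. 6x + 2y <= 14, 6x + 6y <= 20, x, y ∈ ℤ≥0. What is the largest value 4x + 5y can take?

15

(x,y)=(0,3) is feasible, giving 15.
(x,y)=(1,2) is feasible, giving 14.
(x,y)=(0,2) is feasible, giving 10.
No feasible integer point exceeds 15.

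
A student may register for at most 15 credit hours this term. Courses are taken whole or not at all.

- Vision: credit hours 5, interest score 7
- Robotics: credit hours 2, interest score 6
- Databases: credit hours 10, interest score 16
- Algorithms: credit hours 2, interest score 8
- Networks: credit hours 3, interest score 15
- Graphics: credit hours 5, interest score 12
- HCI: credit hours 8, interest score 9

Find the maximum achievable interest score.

42

Allowing fractional choices, the relaxed optimum would be about 45.8, but courses are indivisible.
Robotics + Algorithms + Networks + Graphics: credit hours 2 + 2 + 3 + 5 = 12 ≤ 15, interest score 6 + 8 + 15 + 12 = 41.
Vision + Algorithms + Networks + Graphics: credit hours 5 + 2 + 3 + 5 = 15 ≤ 15, interest score 7 + 8 + 15 + 12 = 42.
Vision + Robotics + Networks + Graphics: credit hours 5 + 2 + 3 + 5 = 15 ≤ 15, interest score 7 + 6 + 15 + 12 = 40.
Best is Vision, Algorithms, Networks, and Graphics with total interest score 42.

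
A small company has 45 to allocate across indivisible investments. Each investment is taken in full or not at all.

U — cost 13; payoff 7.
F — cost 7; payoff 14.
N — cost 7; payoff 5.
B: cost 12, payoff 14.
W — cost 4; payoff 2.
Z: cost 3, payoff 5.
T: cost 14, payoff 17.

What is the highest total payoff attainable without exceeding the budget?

Allowing fractional choices, the relaxed optimum would be about 56.1, but investments are indivisible.
F + B + W + Z + T: cost 7 + 12 + 4 + 3 + 14 = 40 ≤ 45, payoff 14 + 14 + 2 + 5 + 17 = 52.
F + N + B + Z + T: cost 7 + 7 + 12 + 3 + 14 = 43 ≤ 45, payoff 14 + 5 + 14 + 5 + 17 = 55.
Best is F, N, B, Z, and T with total payoff 55.

55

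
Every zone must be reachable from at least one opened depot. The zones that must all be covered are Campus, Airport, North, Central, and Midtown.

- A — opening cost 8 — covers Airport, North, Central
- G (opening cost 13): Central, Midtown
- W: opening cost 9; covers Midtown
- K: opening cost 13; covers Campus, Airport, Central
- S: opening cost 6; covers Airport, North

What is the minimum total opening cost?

28

The greedy cost-per-new-zone heuristic would pick A, W, and K for 30, but a cheaper cover exists.
Choose W, K, and S: together they cover Campus, Airport, North, Central, Midtown — every zone.
Total opening cost: 9 + 13 + 6 = 28.
No cover costs less than 28.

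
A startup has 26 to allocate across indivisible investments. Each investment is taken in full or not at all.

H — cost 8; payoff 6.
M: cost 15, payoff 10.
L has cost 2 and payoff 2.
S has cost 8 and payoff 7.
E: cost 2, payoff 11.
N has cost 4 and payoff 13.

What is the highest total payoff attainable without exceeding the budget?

Treat it as a binary knapsack problem.
Take H, L, S, E, and N: cost 8 + 2 + 8 + 2 + 4 = 24 ≤ 26, payoff 6 + 2 + 7 + 11 + 13 = 39.
No other feasible combination does better.

39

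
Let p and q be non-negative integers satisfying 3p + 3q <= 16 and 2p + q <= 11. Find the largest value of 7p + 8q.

40

(p,q)=(0,5): 3·0+3·5=15≤16, 2·0+1·5=5≤11, objective 40.
(p,q)=(1,4): 3·1+3·4=15≤16, 2·1+1·4=6≤11, objective 39.
(p,q)=(0,4): 3·0+3·4=12≤16, 2·0+1·4=4≤11, objective 32.
The best lattice point is (0,5), giving 40.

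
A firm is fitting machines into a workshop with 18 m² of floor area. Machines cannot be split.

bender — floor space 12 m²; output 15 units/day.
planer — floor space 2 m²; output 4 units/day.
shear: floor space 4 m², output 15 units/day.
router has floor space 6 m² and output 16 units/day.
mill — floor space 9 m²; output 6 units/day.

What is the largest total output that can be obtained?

35

Take planer, shear, and router: floor space 2 + 4 + 6 = 12 ≤ 18, output 4 + 15 + 16 = 35.
No other feasible combination does better.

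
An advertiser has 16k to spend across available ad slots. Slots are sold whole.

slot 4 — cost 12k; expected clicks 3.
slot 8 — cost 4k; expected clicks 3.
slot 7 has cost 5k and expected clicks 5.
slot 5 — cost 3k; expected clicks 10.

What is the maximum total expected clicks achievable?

18

slot 7 + slot 5: cost 5 + 3 = 8 ≤ 16, expected clicks 5 + 10 = 15.
slot 8 + slot 7 + slot 5: cost 4 + 5 + 3 = 12 ≤ 16, expected clicks 3 + 5 + 10 = 18.
Best is slot 8, slot 7, and slot 5 with total expected clicks 18.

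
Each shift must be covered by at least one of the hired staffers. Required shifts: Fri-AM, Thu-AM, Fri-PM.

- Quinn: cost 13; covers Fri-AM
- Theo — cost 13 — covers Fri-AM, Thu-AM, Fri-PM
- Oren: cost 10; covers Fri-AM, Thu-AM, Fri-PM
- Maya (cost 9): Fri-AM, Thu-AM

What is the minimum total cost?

10

Oren alone covers Fri-AM, Thu-AM, Fri-PM — every shift.
Total cost: 10.
No cover costs less than 10.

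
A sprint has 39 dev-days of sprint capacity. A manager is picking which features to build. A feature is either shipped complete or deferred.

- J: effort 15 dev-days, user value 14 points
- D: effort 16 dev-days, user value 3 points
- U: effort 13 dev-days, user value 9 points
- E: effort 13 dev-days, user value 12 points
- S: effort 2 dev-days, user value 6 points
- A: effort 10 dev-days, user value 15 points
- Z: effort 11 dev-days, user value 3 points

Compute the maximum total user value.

This is a 0-1 knapsack instance.
Allowing fractional choices, the relaxed optimum would be about 46.1, but features are indivisible.
U + E + S + A: effort 13 + 13 + 2 + 10 = 38 ≤ 39, user value 9 + 12 + 6 + 15 = 42.
J + E + A: effort 15 + 13 + 10 = 38 ≤ 39, user value 14 + 12 + 15 = 41.
Best is U, E, S, and A with total user value 42.

42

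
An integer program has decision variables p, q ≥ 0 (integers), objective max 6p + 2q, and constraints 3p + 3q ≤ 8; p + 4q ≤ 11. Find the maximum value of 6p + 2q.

12

Relaxing integrality, the LP optimum is 16.00 at (p,q) = (2.67, 0), which is not an integer point.
(p,q)=(2,0): 3·2+3·0=6≤8, 1·2+4·0=2≤11, objective 12.
(p,q)=(1,1): 3·1+3·1=6≤8, 1·1+4·1=5≤11, objective 8.
(p,q)=(1,0): 3·1+3·0=3≤8, 1·1+4·0=1≤11, objective 6.
No feasible integer point exceeds 12.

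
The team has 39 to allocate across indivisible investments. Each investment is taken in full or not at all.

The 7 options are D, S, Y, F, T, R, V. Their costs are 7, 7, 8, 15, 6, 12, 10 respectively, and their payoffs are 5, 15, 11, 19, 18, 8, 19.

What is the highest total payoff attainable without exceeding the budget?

Allowing fractional choices, the relaxed optimum would be about 73.1, but investments are indivisible.
S + F + T + V: cost 7 + 15 + 6 + 10 = 38 ≤ 39, payoff 15 + 19 + 18 + 19 = 71.
D + S + Y + T + V: cost 7 + 7 + 8 + 6 + 10 = 38 ≤ 39, payoff 5 + 15 + 11 + 18 + 19 = 68.
Best is S, F, T, and V with total payoff 71.

71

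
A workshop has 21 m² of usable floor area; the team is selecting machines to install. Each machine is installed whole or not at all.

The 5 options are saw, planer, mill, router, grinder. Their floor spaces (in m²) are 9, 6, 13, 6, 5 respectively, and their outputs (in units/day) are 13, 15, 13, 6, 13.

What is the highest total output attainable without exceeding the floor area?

saw + planer + grinder: floor space 9 + 6 + 5 = 20 ≤ 21, output 13 + 15 + 13 = 41.
planer + router + grinder: floor space 6 + 6 + 5 = 17 ≤ 21, output 15 + 6 + 13 = 34.
saw + planer + router: floor space 9 + 6 + 6 = 21 ≤ 21, output 13 + 15 + 6 = 34.
Best is saw, planer, and grinder with total output 41.

41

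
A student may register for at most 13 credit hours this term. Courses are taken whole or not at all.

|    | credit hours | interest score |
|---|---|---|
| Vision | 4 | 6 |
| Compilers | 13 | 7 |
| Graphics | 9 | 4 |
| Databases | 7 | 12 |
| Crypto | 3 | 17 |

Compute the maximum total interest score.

Allowing fractional choices, the relaxed optimum would be about 33.5, but courses are indivisible.
Vision + Crypto: credit hours 4 + 3 = 7 ≤ 13, interest score 6 + 17 = 23.
Databases + Crypto: credit hours 7 + 3 = 10 ≤ 13, interest score 12 + 17 = 29.
Best is Databases and Crypto with total interest score 29.

29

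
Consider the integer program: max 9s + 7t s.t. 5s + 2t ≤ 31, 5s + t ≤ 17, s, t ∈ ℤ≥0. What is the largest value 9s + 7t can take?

105

(s,t)=(0,15): 5·0+2·15=30≤31, 5·0+1·15=15≤17, objective 105.
(s,t)=(0,14): 5·0+2·14=28≤31, 5·0+1·14=14≤17, objective 98.
The best lattice point is (0,15), giving 105.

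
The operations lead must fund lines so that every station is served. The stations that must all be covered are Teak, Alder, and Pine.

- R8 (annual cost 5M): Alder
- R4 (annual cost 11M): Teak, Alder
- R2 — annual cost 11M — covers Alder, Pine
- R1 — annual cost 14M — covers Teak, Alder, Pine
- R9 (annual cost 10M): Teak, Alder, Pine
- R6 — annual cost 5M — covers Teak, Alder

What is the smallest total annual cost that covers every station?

10

This is an integer covering problem.
The greedy cost-per-new-station heuristic would pick R6 and R9 for 15, but a cheaper cover exists.
R9 alone covers Teak, Alder, Pine — every station.
Total annual cost: 10.
No cover costs less than 10.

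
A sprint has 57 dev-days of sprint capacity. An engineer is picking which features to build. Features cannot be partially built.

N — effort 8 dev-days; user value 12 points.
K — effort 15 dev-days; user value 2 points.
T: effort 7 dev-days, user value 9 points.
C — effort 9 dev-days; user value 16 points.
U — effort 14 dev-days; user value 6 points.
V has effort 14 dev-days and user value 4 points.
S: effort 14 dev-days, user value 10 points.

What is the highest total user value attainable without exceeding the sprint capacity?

53

Allowing fractional choices, the relaxed optimum would be about 54.4, but features are indivisible.
N + T + C + V + S: effort 8 + 7 + 9 + 14 + 14 = 52 ≤ 57, user value 12 + 9 + 16 + 4 + 10 = 51.
N + K + T + C + S: effort 8 + 15 + 7 + 9 + 14 = 53 ≤ 57, user value 12 + 2 + 9 + 16 + 10 = 49.
N + T + C + U + S: effort 8 + 7 + 9 + 14 + 14 = 52 ≤ 57, user value 12 + 9 + 16 + 6 + 10 = 53.
Best is N, T, C, U, and S with total user value 53.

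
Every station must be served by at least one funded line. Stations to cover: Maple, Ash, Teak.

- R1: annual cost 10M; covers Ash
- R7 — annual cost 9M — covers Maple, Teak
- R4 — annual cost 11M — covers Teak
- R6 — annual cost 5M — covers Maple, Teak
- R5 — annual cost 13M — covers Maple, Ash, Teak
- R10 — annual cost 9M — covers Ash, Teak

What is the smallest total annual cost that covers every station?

This is a weighted set-cover instance.
The greedy cost-per-new-station heuristic would pick R6 and R10 for 14, but a cheaper cover exists.
R5 alone covers Maple, Ash, Teak — every station.
Total annual cost: 13.
No cover costs less than 13.

13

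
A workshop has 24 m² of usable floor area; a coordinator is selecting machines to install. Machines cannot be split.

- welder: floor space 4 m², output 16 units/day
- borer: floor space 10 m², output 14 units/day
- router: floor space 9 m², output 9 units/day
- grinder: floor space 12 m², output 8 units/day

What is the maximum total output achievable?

This is a 0-1 knapsack instance.
Allowing fractional choices, the relaxed optimum would be about 39.7, but machines are indivisible.
welder + router: floor space 4 + 9 = 13 ≤ 24, output 16 + 9 = 25.
welder + borer: floor space 4 + 10 = 14 ≤ 24, output 16 + 14 = 30.
welder + borer + router: floor space 4 + 10 + 9 = 23 ≤ 24, output 16 + 14 + 9 = 39.
Best is welder, borer, and router with total output 39.

39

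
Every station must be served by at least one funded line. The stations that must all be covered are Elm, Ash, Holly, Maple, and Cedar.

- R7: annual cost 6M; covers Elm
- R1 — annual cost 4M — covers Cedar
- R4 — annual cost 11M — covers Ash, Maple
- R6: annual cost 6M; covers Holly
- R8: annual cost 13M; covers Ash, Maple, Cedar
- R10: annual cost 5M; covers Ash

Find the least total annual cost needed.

The greedy cost-per-new-station heuristic would pick R1, R10, R7, R6, and R4 for 32, but a cheaper cover exists.
Choose R7, R6, and R8: together they cover Elm, Ash, Holly, Maple, Cedar — every station.
Total annual cost: 6 + 6 + 13 = 25.
No cover costs less than 25.

25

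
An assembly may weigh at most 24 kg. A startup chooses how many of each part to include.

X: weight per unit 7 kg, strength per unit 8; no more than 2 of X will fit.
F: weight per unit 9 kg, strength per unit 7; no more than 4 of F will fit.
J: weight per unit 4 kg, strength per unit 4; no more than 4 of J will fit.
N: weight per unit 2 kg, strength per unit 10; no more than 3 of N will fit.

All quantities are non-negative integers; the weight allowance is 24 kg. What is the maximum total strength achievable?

This is a bounded integer knapsack.
N has the best ratio (10/2); taking only N gives at most 3×10 = 30 (stopped by the supply cap of 3).
Mixing does better — 2×X, 1×J, and 3×N: weight 24 ≤ 24, strength 2·8 + 1·4 + 3·10 = 50.

50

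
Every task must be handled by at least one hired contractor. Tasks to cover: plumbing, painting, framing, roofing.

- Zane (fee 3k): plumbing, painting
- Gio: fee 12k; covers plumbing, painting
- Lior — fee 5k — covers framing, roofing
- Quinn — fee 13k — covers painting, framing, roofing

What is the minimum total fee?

8

Choose Zane and Lior: together they cover plumbing, painting, framing, roofing — every task.
Total fee: 3 + 5 = 8.
No cover costs less than 8.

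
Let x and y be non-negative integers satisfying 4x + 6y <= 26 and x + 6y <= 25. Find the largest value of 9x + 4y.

54

Relaxing integrality, the LP optimum is 58.50 at (x,y) = (6.5, 0), which is not an integer point.
(x,y)=(6,0): 4·6+6·0=24≤26, 1·6+6·0=6≤25, objective 54.
(x,y)=(5,1): 4·5+6·1=26≤26, 1·5+6·1=11≤25, objective 49.
(x,y)=(5,0): 4·5+6·0=20≤26, 1·5+6·0=5≤25, objective 45.
No feasible integer point exceeds 54.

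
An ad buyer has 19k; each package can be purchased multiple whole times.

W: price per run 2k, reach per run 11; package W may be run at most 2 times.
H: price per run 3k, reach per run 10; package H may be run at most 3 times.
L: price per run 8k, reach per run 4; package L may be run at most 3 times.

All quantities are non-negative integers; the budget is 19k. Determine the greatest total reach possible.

W has the best ratio (11/2); taking only W gives at most 2×11 = 22 (stopped by the supply cap of 2).
Mixing does better — 2×W and 3×H: price 13 ≤ 19, reach 2·11 + 3·10 = 52.

52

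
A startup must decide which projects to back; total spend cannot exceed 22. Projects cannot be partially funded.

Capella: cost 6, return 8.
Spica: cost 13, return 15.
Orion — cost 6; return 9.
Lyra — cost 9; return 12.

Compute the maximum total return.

Allowing fractional choices, the relaxed optimum would be about 30.2, but projects are indivisible.
Spica + Orion: cost 13 + 6 = 19 ≤ 22, return 15 + 9 = 24.
Capella + Orion + Lyra: cost 6 + 6 + 9 = 21 ≤ 22, return 8 + 9 + 12 = 29.
Spica + Lyra: cost 13 + 9 = 22 ≤ 22, return 15 + 12 = 27.
Best is Capella, Orion, and Lyra with total return 29.

29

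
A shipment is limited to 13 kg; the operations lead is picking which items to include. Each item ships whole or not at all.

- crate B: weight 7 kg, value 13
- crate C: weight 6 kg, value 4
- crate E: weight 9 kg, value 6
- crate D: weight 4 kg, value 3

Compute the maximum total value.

Take crate B and crate C: weight 7 + 6 = 13 ≤ 13, value 13 + 4 = 17.
No other feasible combination does better.

17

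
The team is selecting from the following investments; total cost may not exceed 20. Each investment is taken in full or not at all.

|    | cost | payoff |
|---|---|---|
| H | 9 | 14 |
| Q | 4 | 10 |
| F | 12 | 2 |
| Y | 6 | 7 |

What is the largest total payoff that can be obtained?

Allowing fractional choices, the relaxed optimum would be about 31.2, but investments are indivisible.
H + Q + Y: cost 9 + 4 + 6 = 19 ≤ 20, payoff 14 + 10 + 7 = 31.
H + Y: cost 9 + 6 = 15 ≤ 20, payoff 14 + 7 = 21.
H + Q: cost 9 + 4 = 13 ≤ 20, payoff 14 + 10 = 24.
Best is H, Q, and Y with total payoff 31.

31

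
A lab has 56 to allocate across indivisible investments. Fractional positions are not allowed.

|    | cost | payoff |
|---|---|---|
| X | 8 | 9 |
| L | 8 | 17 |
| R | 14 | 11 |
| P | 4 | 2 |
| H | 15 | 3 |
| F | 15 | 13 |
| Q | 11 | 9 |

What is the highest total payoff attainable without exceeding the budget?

59

This is an integer program with binary decision variables.
X + L + R + F + Q: cost 8 + 8 + 14 + 15 + 11 = 56 ≤ 56, payoff 9 + 17 + 11 + 13 + 9 = 59.
L + R + P + F + Q: cost 8 + 14 + 4 + 15 + 11 = 52 ≤ 56, payoff 17 + 11 + 2 + 13 + 9 = 52.
X + L + R + P + F: cost 8 + 8 + 14 + 4 + 15 = 49 ≤ 56, payoff 9 + 17 + 11 + 2 + 13 = 52.
Best is X, L, R, F, and Q with total payoff 59.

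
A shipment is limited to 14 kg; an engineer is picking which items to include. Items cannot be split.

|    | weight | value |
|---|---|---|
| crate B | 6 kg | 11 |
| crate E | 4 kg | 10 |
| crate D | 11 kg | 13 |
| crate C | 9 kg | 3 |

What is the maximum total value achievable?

Treat it as a binary knapsack problem.
crate B + crate E: weight 6 + 4 = 10 ≤ 14, value 11 + 10 = 21.
crate E + crate C: weight 4 + 9 = 13 ≤ 14, value 10 + 3 = 13.
crate D: weight 11 ≤ 14, value 13.
Best is crate B and crate E with total value 21.

21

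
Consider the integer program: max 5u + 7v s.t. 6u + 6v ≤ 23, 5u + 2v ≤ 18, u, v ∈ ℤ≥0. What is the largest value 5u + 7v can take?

21

(u,v)=(0,3): 6·0+6·3=18≤23, 5·0+2·3=6≤18, objective 21.
(u,v)=(1,2): 6·1+6·2=18≤23, 5·1+2·2=9≤18, objective 19.
(u,v)=(0,2): 6·0+6·2=12≤23, 5·0+2·2=4≤18, objective 14.
The best lattice point is (0,3), giving 21.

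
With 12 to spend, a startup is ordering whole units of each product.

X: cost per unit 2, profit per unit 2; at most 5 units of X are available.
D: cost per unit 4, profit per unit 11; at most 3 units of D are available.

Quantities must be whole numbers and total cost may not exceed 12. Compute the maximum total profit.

Take 3×D: cost 12 ≤ 12, profit 3·11 = 33.
D has the best ratio (11/4) and is taken to its limit of 3; remaining capacity is filled optimally with the others.

33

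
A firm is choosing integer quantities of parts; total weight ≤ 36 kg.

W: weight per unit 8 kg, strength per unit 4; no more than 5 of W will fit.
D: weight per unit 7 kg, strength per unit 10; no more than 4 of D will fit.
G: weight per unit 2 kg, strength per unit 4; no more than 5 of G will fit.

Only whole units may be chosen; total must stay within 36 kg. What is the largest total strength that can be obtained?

This is a bounded integer knapsack.
4×D and 3×G: weight 34 ≤ 36, strength 4·10 + 3·4 = 52.
4×D and 4×G: weight 36 ≤ 36, strength 4·10 + 4·4 = 56.
Best is 56.

56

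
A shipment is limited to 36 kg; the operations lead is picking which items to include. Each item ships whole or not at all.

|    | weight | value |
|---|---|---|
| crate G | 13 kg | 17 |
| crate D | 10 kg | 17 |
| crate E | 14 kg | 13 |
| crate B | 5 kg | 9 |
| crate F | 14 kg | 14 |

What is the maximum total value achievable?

Take crate G, crate D, and crate B: weight 13 + 10 + 5 = 28 ≤ 36, value 17 + 17 + 9 = 43.
No other feasible combination does better.

43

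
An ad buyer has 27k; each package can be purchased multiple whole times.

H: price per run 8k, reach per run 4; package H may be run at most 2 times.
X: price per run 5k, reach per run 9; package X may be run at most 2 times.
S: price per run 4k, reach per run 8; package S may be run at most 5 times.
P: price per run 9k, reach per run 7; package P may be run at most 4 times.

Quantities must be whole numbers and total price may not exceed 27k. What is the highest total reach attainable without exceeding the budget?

50

This is a bounded integer knapsack.
S has the best ratio (8/4); taking only S gives at most 5×8 = 40 (stopped by the supply cap of 5).
Mixing does better — 2×X and 4×S: price 26 ≤ 27, reach 2·9 + 4·8 = 50.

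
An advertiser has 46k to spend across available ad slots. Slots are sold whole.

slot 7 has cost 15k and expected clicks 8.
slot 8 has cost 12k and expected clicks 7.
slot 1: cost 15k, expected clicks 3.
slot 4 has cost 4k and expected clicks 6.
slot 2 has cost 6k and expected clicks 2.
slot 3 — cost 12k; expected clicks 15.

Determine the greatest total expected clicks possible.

Allowing fractional choices, the relaxed optimum would be about 37.0, but ad slots are indivisible.
slot 7 + slot 8 + slot 2 + slot 3: cost 15 + 12 + 6 + 12 = 45 ≤ 46, expected clicks 8 + 7 + 2 + 15 = 32.
slot 7 + slot 8 + slot 4 + slot 3: cost 15 + 12 + 4 + 12 = 43 ≤ 46, expected clicks 8 + 7 + 6 + 15 = 36.
slot 7 + slot 1 + slot 4 + slot 3: cost 15 + 15 + 4 + 12 = 46 ≤ 46, expected clicks 8 + 3 + 6 + 15 = 32.
Best is slot 7, slot 8, slot 4, and slot 3 with total expected clicks 36.

36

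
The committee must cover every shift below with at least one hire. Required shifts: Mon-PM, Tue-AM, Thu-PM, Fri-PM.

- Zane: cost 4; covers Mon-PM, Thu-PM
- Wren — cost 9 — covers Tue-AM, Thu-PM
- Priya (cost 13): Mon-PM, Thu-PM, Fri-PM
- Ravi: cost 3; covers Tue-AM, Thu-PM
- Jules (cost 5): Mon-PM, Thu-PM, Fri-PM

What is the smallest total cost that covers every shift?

Choose Ravi and Jules: together they cover Mon-PM, Tue-AM, Thu-PM, Fri-PM — every shift.
Total cost: 3 + 5 = 8.
No cover costs less than 8.

8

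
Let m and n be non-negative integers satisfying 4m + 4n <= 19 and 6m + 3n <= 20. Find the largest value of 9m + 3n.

Relaxing integrality, the LP optimum is 30.00 at (m,n) = (3.33, 0), which is not an integer point.
(m,n)=(3,0): 4·3+4·0=12≤19, 6·3+3·0=18≤20, objective 27.
(m,n)=(2,1): 4·2+4·1=12≤19, 6·2+3·1=15≤20, objective 21.
(m,n)=(2,0): 4·2+4·0=8≤19, 6·2+3·0=12≤20, objective 18.
Maximum is 27 at (m,n)=(3,0).

27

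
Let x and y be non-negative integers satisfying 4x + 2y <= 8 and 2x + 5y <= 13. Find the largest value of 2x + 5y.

Relaxing integrality, the LP optimum is 13.00 at (x,y) = (0, 2.6), which is not an integer point.
(x,y)=(1,2): 4·1+2·2=8≤8, 2·1+5·2=12≤13, objective 12.
(x,y)=(0,2): 4·0+2·2=4≤8, 2·0+5·2=10≤13, objective 10.
The best lattice point is (1,2), giving 12.

12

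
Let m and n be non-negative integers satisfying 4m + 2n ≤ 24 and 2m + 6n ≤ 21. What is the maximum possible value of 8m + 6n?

48

The continuous relaxation peaks at (5.1, 1.8) with value 51.60; rounding to a feasible lattice point costs some objective.
(m,n)=(6,0): 4·6+2·0=24≤24, 2·6+6·0=12≤21, objective 48.
(m,n)=(5,1): 4·5+2·1=22≤24, 2·5+6·1=16≤21, objective 46.
The best lattice point is (6,0), giving 48.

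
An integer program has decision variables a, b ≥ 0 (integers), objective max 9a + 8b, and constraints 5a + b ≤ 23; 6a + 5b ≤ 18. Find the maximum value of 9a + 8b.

Relaxing integrality, the LP optimum is 28.80 at (a,b) = (0, 3.6), which is not an integer point.
(a,b)=(3,0): 5·3+1·0=15≤23, 6·3+5·0=18≤18, objective 27.
(a,b)=(2,1): 5·2+1·1=11≤23, 6·2+5·1=17≤18, objective 26.
No feasible integer point exceeds 27.

27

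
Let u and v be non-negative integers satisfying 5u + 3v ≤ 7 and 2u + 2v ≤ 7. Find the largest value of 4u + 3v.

Relaxing integrality, the LP optimum is 7.00 at (u,v) = (0, 2.33), which is not an integer point.
(u,v)=(0,2): 5·0+3·2=6≤7, 2·0+2·2=4≤7, objective 6.
(u,v)=(0,1): 5·0+3·1=3≤7, 2·0+2·1=2≤7, objective 3.
No feasible integer point exceeds 6.

6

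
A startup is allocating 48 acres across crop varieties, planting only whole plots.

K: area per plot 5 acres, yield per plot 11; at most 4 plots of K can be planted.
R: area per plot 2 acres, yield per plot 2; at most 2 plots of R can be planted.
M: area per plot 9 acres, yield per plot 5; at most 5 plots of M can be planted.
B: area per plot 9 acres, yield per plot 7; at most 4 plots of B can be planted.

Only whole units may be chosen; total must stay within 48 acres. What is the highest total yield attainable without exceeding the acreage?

This is a bounded integer knapsack.
Take 4×K and 3×B: area 47 ≤ 48, yield 4·11 + 3·7 = 65.
K has the best ratio (11/5) and is taken to its limit of 4; remaining capacity is filled optimally with the others.

65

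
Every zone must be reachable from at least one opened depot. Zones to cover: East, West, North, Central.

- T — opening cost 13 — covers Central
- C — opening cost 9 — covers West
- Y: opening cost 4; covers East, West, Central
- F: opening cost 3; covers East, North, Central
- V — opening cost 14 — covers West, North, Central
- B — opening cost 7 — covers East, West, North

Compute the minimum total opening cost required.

7

Choose Y and F: together they cover East, West, North, Central — every zone.
Total opening cost: 4 + 3 = 7.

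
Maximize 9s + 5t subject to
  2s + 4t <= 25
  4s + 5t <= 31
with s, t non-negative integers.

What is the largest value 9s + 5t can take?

63

(s,t)=(7,0) is feasible, giving 63.
(s,t)=(6,1) is feasible, giving 59.
No feasible integer point exceeds 63.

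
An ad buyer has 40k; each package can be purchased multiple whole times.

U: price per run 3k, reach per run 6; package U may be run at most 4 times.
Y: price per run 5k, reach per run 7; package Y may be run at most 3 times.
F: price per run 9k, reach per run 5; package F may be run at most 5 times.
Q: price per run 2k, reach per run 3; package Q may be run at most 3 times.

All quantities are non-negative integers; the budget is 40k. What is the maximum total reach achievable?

56

4×U, 3×Y, and 3×Q: price 33 ≤ 40, reach 4·6 + 3·7 + 3·3 = 54.
4×U, 3×Y, 1×F, and 2×Q: price 40 ≤ 40, reach 4·6 + 3·7 + 1·5 + 2·3 = 56.
Best is 56.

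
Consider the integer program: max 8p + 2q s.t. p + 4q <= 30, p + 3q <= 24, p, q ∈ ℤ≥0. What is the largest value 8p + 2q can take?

(p,q)=(24,0): 1·24+4·0=24≤30, 1·24+3·0=24≤24, objective 192.
(p,q)=(23,0): 1·23+4·0=23≤30, 1·23+3·0=23≤24, objective 184.
Maximum is 192 at (p,q)=(24,0).

192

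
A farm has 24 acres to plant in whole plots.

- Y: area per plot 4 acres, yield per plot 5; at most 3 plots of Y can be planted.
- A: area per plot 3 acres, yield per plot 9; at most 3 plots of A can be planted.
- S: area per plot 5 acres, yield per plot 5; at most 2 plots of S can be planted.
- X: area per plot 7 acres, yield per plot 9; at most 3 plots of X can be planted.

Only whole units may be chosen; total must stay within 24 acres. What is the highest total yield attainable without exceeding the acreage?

3×A and 2×X: area 23 ≤ 24, yield 3·9 + 2·9 = 45.
2×Y, 3×A, and 1×X: area 24 ≤ 24, yield 2·5 + 3·9 + 1·9 = 46.
Best is 46.

46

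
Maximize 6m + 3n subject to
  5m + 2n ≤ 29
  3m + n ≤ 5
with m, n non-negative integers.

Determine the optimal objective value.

(m,n)=(0,5): 5·0+2·5=10≤29, 3·0+1·5=5≤5, objective 15.
(m,n)=(0,4): 5·0+2·4=8≤29, 3·0+1·4=4≤5, objective 12.
No feasible integer point exceeds 15.

15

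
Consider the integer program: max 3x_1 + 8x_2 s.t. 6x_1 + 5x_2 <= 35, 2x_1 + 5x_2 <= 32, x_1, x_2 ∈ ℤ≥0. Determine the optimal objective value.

48

Relaxing integrality, the LP optimum is 51.20 at (x_1,x_2) = (0, 6.4), which is not an integer point.
(x_1,x_2)=(0,6): 6·0+5·6=30≤35, 2·0+5·6=30≤32, objective 48.
(x_1,x_2)=(1,5): 6·1+5·5=31≤35, 2·1+5·5=27≤32, objective 43.
(x_1,x_2)=(0,5): 6·0+5·5=25≤35, 2·0+5·5=25≤32, objective 40.
Maximum is 48 at (x_1,x_2)=(0,6).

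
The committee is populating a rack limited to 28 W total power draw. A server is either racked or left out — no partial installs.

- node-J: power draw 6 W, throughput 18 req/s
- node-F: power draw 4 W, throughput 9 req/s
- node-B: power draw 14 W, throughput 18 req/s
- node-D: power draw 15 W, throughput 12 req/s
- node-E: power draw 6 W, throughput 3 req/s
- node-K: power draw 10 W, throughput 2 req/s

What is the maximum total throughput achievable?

This is an integer program with binary decision variables.
Allowing fractional choices, the relaxed optimum would be about 48.2, but servers are indivisible.
node-J + node-F + node-B: power draw 6 + 4 + 14 = 24 ≤ 28, throughput 18 + 9 + 18 = 45.
node-J + node-F + node-D: power draw 6 + 4 + 15 = 25 ≤ 28, throughput 18 + 9 + 12 = 39.
Best is node-J, node-F, and node-B with total throughput 45.

45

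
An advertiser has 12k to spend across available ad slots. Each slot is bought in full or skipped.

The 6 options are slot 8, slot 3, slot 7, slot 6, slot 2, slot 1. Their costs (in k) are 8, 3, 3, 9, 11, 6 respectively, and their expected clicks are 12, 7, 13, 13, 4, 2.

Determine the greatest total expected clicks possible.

26

Allowing fractional choices, the relaxed optimum would be about 29.0, but ad slots are indivisible.
slot 8 + slot 7: cost 8 + 3 = 11 ≤ 12, expected clicks 12 + 13 = 25.
slot 3 + slot 7 + slot 1: cost 3 + 3 + 6 = 12 ≤ 12, expected clicks 7 + 13 + 2 = 22.
slot 7 + slot 6: cost 3 + 9 = 12 ≤ 12, expected clicks 13 + 13 = 26.
Best is slot 7 and slot 6 with total expected clicks 26.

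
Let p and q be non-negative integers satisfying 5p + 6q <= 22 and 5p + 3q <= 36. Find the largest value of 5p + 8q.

26

(p,q)=(2,2): 5·2+6·2=22≤22, 5·2+3·2=16≤36, objective 26.
(p,q)=(0,3): 5·0+6·3=18≤22, 5·0+3·3=9≤36, objective 24.
(p,q)=(3,1): 5·3+6·1=21≤22, 5·3+3·1=18≤36, objective 23.
The best lattice point is (2,2), giving 26.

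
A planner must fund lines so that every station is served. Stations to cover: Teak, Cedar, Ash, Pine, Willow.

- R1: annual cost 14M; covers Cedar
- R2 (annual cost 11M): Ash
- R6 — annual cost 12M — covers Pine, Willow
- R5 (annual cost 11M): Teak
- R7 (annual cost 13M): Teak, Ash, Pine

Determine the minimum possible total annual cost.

Choose R1, R6, and R7: together they cover Teak, Cedar, Ash, Pine, Willow — every station.
Total annual cost: 14 + 12 + 13 = 39.

39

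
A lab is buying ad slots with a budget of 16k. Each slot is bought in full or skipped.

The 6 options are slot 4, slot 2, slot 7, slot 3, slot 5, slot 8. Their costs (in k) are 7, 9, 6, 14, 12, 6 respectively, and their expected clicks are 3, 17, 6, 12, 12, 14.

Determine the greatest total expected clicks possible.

slot 2 + slot 8: cost 9 + 6 = 15 ≤ 16, expected clicks 17 + 14 = 31.
slot 2 + slot 7: cost 9 + 6 = 15 ≤ 16, expected clicks 17 + 6 = 23.
Best is slot 2 and slot 8 with total expected clicks 31.

31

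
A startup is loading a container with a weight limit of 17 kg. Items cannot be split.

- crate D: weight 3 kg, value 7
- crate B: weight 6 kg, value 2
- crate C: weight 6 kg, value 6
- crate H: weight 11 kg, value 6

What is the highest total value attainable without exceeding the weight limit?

Allowing fractional choices, the relaxed optimum would be about 17.4, but items are indivisible.
crate D + crate C: weight 3 + 6 = 9 ≤ 17, value 7 + 6 = 13.
crate D + crate B + crate C: weight 3 + 6 + 6 = 15 ≤ 17, value 7 + 2 + 6 = 15.
crate D + crate H: weight 3 + 11 = 14 ≤ 17, value 7 + 6 = 13.
Best is crate D, crate B, and crate C with total value 15.

15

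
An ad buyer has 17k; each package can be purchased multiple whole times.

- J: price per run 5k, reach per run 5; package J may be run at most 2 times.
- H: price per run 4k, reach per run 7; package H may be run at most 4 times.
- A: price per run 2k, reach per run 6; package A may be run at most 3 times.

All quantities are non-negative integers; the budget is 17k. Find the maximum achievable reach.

33

A has the best ratio (6/2); taking only A gives at most 3×6 = 18 (stopped by the supply cap of 3).
Mixing does better — 3×H and 2×A: price 16 ≤ 17, reach 3·7 + 2·6 = 33.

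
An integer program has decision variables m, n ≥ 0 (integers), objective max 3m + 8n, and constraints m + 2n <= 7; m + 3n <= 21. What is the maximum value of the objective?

The continuous relaxation peaks at (0, 3.5) with value 28.00; rounding to a feasible lattice point costs some objective.
(m,n)=(1,3): 1·1+2·3=7≤7, 1·1+3·3=10≤21, objective 27.
(m,n)=(0,3): 1·0+2·3=6≤7, 1·0+3·3=9≤21, objective 24.
Maximum is 27 at (m,n)=(1,3).

27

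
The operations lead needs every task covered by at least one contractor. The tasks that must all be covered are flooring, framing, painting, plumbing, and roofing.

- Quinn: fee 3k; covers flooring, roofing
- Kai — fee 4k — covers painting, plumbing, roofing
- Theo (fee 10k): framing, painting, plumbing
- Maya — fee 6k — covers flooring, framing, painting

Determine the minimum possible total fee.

The greedy cost-per-new-task heuristic would pick Kai, Quinn, and Maya for 13, but a cheaper cover exists.
Choose Kai and Maya: together they cover flooring, framing, painting, plumbing, roofing — every task.
Total fee: 4 + 6 = 10.
No cover costs less than 10.

10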